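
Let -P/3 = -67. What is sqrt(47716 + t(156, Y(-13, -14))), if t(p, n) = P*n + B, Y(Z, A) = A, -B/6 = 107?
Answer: 2*sqrt(11065) ≈ 210.38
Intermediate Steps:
B = -642 (B = -6*107 = -642)
P = 201 (P = -3*(-67) = 201)
t(p, n) = -642 + 201*n (t(p, n) = 201*n - 642 = -642 + 201*n)
sqrt(47716 + t(156, Y(-13, -14))) = sqrt(47716 + (-642 + 201*(-14))) = sqrt(47716 + (-642 - 2814)) = sqrt(47716 - 3456) = sqrt(44260) = 2*sqrt(11065)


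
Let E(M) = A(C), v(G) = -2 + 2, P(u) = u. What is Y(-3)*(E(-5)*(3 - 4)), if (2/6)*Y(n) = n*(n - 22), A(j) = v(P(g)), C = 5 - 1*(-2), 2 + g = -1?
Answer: 0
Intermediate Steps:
g = -3 (g = -2 - 1 = -3)
v(G) = 0
C = 7 (C = 5 + 2 = 7)
A(j) = 0
E(M) = 0
Y(n) = 3*n*(-22 + n) (Y(n) = 3*(n*(n - 22)) = 3*(n*(-22 + n)) = 3*n*(-22 + n))
Y(-3)*(E(-5)*(3 - 4)) = (3*(-3)*(-22 - 3))*(0*(3 - 4)) = (3*(-3)*(-25))*(0*(-1)) = 225*0 = 0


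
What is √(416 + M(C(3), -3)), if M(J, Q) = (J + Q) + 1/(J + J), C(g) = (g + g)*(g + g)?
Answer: √64658/12 ≈ 21.190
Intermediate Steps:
C(g) = 4*g² (C(g) = (2*g)*(2*g) = 4*g²)
M(J, Q) = J + Q + 1/(2*J) (M(J, Q) = (J + Q) + 1/(2*J) = J + Q + 1/(2*J))
√(416 + M(C(3), -3)) = √(416 + (4*3² - 3 + 1/(2*((4*3²))))) = √(416 + (4*9 - 3 + 1/(2*((4*9))))) = √(416 + (36 - 3 + (½)/36)) = √(416 + (36 - 3 + (½)*(1/36))) = √(416 + (36 - 3 + 1/72)) = √(416 + 2377/72) = √(32329/72) = √64658/12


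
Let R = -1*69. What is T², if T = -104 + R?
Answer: 29929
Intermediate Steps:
R = -69
T = -173 (T = -104 - 69 = -173)
T² = (-173)² = 29929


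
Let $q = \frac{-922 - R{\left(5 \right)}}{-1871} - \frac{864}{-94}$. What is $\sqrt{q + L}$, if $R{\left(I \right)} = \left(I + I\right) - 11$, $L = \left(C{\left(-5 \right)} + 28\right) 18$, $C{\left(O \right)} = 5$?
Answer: $\frac{\sqrt{4668235629369}}{87937} \approx 24.57$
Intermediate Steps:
$L = 594$ ($L = \left(5 + 28\right) 18 = 33 \cdot 18 = 594$)
$R{\left(I \right)} = -11 + 2 I$ ($R{\left(I \right)} = 2 I - 11 = -11 + 2 I$)
$q = \frac{851559}{87937}$ ($q = \frac{-922 - \left(-11 + 2 \cdot 5\right)}{-1871} - \frac{864}{-94} = \left(-922 - \left(-11 + 10\right)\right) \left(- \frac{1}{1871}\right) - - \frac{432}{47} = \left(-922 - -1\right) \left(- \frac{1}{1871}\right) + \frac{432}{47} = \left(-922 + 1\right) \left(- \frac{1}{1871}\right) + \frac{432}{47} = \left(-921\right) \left(- \frac{1}{1871}\right) + \frac{432}{47} = \frac{921}{1871} + \frac{432}{47} = \frac{851559}{87937} \approx 9.6837$)
$\sqrt{q + L} = \sqrt{\frac{851559}{87937} + 594} = \sqrt{\frac{53086137}{87937}} = \frac{\sqrt{4668235629369}}{87937}$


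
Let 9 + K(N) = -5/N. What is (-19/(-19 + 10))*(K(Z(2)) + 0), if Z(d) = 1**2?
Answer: -266/9 ≈ -29.556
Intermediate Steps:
Z(d) = 1
K(N) = -9 - 5/N
(-19/(-19 + 10))*(K(Z(2)) + 0) = (-19/(-19 + 10))*((-9 - 5/1) + 0) = (-19/(-9))*((-9 - 5*1) + 0) = (-19*(-1/9))*((-9 - 5) + 0) = 19*(-14 + 0)/9 = (19/9)*(-14) = -266/9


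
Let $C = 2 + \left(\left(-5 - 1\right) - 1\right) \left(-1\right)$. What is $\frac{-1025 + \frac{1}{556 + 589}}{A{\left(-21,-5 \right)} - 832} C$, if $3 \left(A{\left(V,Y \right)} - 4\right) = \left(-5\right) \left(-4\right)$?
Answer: $\frac{3960981}{352660} \approx 11.232$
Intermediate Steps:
$A{\left(V,Y \right)} = \frac{32}{3}$ ($A{\left(V,Y \right)} = 4 + \frac{\left(-5\right) \left(-4\right)}{3} = 4 + \frac{1}{3} \cdot 20 = 4 + \frac{20}{3} = \frac{32}{3}$)
$C = 9$ ($C = 2 + \left(-6 - 1\right) \left(-1\right) = 2 - -7 = 2 + 7 = 9$)
$\frac{-1025 + \frac{1}{556 + 589}}{A{\left(-21,-5 \right)} - 832} C = \frac{-1025 + \frac{1}{556 + 589}}{\frac{32}{3} - 832} \cdot 9 = \frac{-1025 + \frac{1}{1145}}{- \frac{2464}{3}} \cdot 9 = \left(-1025 + \frac{1}{1145}\right) \left(- \frac{3}{2464}\right) 9 = \left(- \frac{1173624}{1145}\right) \left(- \frac{3}{2464}\right) 9 = \frac{440109}{352660} \cdot 9 = \frac{3960981}{352660}$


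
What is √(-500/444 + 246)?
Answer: √3017091/111 ≈ 15.648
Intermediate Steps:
√(-500/444 + 246) = √(-500*1/444 + 246) = √(-125/111 + 246) = √(27181/111) = √3017091/111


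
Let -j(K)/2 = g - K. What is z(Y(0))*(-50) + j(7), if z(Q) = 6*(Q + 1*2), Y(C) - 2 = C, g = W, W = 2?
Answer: -1190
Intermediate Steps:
g = 2
Y(C) = 2 + C
j(K) = -4 + 2*K (j(K) = -2*(2 - K) = -4 + 2*K)
z(Q) = 12 + 6*Q (z(Q) = 6*(Q + 2) = 6*(2 + Q) = 12 + 6*Q)
z(Y(0))*(-50) + j(7) = (12 + 6*(2 + 0))*(-50) + (-4 + 2*7) = (12 + 6*2)*(-50) + (-4 + 14) = (12 + 12)*(-50) + 10 = 24*(-50) + 10 = -1200 + 10 = -1190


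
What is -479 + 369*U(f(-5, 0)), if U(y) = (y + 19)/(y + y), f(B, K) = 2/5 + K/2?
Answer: 33877/4 ≈ 8469.3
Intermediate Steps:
f(B, K) = ⅖ + K/2 (f(B, K) = 2*(⅕) + K*(½) = ⅖ + K/2)
U(y) = (19 + y)/(2*y) (U(y) = (19 + y)/((2*y)) = (19 + y)*(1/(2*y)) = (19 + y)/(2*y))
-479 + 369*U(f(-5, 0)) = -479 + 369*((19 + (⅖ + (½)*0))/(2*(⅖ + (½)*0))) = -479 + 369*((19 + (⅖ + 0))/(2*(⅖ + 0))) = -479 + 369*((19 + ⅖)/(2*(⅖))) = -479 + 369*((½)*(5/2)*(97/5)) = -479 + 369*(97/4) = -479 + 35793/4 = 33877/4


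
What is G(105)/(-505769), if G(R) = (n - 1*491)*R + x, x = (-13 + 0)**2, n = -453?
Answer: 98951/505769 ≈ 0.19564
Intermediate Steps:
x = 169 (x = (-13)**2 = 169)
G(R) = 169 - 944*R (G(R) = (-453 - 1*491)*R + 169 = (-453 - 491)*R + 169 = -944*R + 169 = 169 - 944*R)
G(105)/(-505769) = (169 - 944*105)/(-505769) = (169 - 99120)*(-1/505769) = -98951*(-1/505769) = 98951/505769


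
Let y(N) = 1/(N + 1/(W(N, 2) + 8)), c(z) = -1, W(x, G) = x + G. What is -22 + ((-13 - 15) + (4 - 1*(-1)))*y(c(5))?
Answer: 31/8 ≈ 3.8750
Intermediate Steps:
W(x, G) = G + x
y(N) = 1/(N + 1/(10 + N)) (y(N) = 1/(N + 1/((2 + N) + 8)) = 1/(N + 1/(10 + N)))
-22 + ((-13 - 15) + (4 - 1*(-1)))*y(c(5)) = -22 + ((-13 - 15) + (4 - 1*(-1)))*((10 - 1)/(1 + (-1)**2 + 10*(-1))) = -22 + (-28 + (4 + 1))*(9/(1 + 1 - 10)) = -22 + (-28 + 5)*(9/(-8)) = -22 - (-23)*9/8 = -22 - 23*(-9/8) = -22 + 207/8 = 31/8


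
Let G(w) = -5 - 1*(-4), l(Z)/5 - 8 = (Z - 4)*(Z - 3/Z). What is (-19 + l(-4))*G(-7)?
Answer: -151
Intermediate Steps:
l(Z) = 40 + 5*(-4 + Z)*(Z - 3/Z) (l(Z) = 40 + 5*((Z - 4)*(Z - 3/Z)) = 40 + 5*((-4 + Z)*(Z - 3/Z)) = 40 + 5*(-4 + Z)*(Z - 3/Z))
G(w) = -1 (G(w) = -5 + 4 = -1)
(-19 + l(-4))*G(-7) = (-19 + (25 - 20*(-4) + 5*(-4)**2 + 60/(-4)))*(-1) = (-19 + (25 + 80 + 5*16 + 60*(-1/4)))*(-1) = (-19 + (25 + 80 + 80 - 15))*(-1) = (-19 + 170)*(-1) = 151*(-1) = -151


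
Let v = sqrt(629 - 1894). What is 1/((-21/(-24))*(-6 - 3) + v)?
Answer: -504/84929 - 64*I*sqrt(1265)/84929 ≈ -0.0059344 - 0.026802*I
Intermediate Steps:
v = I*sqrt(1265) (v = sqrt(-1265) = I*sqrt(1265) ≈ 35.567*I)
1/((-21/(-24))*(-6 - 3) + v) = 1/((-21/(-24))*(-6 - 3) + I*sqrt(1265)) = 1/(-21*(-1/24)*(-9) + I*sqrt(1265)) = 1/((7/8)*(-9) + I*sqrt(1265)) = 1/(-63/8 + I*sqrt(1265))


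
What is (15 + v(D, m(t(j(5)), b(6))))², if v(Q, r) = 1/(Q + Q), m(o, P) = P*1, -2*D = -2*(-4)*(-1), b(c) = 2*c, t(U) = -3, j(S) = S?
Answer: 14641/64 ≈ 228.77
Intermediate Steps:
D = 4 (D = -(-2*(-4))*(-1)/2 = -4*(-1) = -½*(-8) = 4)
m(o, P) = P
v(Q, r) = 1/(2*Q)
(15 + v(D, m(t(j(5)), b(6))))² = (15 + (½)/4)² = (15 + (½)*(¼))² = (15 + ⅛)² = (121/8)² = 14641/64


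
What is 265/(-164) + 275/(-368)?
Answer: -35655/15088 ≈ -2.3631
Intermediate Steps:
265/(-164) + 275/(-368) = 265*(-1/164) + 275*(-1/368) = -265/164 - 275/368 = -35655/15088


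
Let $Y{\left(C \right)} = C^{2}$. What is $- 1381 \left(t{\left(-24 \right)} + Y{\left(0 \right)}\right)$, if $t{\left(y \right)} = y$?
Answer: $33144$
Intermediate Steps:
$- 1381 \left(t{\left(-24 \right)} + Y{\left(0 \right)}\right) = - 1381 \left(-24 + 0^{2}\right) = - 1381 \left(-24 + 0\right) = \left(-1381\right) \left(-24\right) = 33144$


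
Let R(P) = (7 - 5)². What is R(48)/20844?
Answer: 1/5211 ≈ 0.00019190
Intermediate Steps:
R(P) = 4 (R(P) = 2² = 4)
R(48)/20844 = 4/20844 = 4*(1/20844) = 1/5211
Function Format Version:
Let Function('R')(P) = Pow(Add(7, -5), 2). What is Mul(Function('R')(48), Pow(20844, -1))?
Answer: Rational(1, 5211) ≈ 0.00019190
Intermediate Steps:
Function('R')(P) = 4 (Function('R')(P) = Pow(2, 2) = 4)
Mul(Function('R')(48), Pow(20844, -1)) = Mul(4, Pow(20844, -1)) = Mul(4, Rational(1, 20844)) = Rational(1, 5211)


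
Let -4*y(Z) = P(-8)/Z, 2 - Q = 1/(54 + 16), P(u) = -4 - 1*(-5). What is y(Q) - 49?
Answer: -13657/278 ≈ -49.126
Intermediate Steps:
P(u) = 1 (P(u) = -4 + 5 = 1)
Q = 139/70 (Q = 2 - 1/(54 + 16) = 2 - 1/70 = 139/70 ≈ 1.9857)
y(Z) = -1/(4*Z)
y(Q) - 49 = -1/(4*139/70) - 49 = -1/4*70/139 - 49 = -35/278 - 49 = -13657/278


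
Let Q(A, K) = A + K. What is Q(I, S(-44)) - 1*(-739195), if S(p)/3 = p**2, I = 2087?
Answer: 747090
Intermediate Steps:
S(p) = 3*p**2
Q(I, S(-44)) - 1*(-739195) = (2087 + 3*(-44)**2) - 1*(-739195) = (2087 + 3*1936) + 739195 = (2087 + 5808) + 739195 = 7895 + 739195 = 747090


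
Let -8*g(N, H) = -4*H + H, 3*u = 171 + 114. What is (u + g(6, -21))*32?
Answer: 2788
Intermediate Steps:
u = 95 (u = (171 + 114)/3 = (⅓)*285 = 95)
g(N, H) = 3*H/8 (g(N, H) = -(-4*H + H)/8 = -(-3)*H/8 = 3*H/8)
(u + g(6, -21))*32 = (95 + (3/8)*(-21))*32 = (95 - 63/8)*32 = (697/8)*32 = 2788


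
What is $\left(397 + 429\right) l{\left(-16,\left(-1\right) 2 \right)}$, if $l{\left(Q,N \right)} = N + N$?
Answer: $-3304$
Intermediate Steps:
$l{\left(Q,N \right)} = 2 N$
$\left(397 + 429\right) l{\left(-16,\left(-1\right) 2 \right)} = \left(397 + 429\right) 2 \left(\left(-1\right) 2\right) = 826 \cdot 2 \left(-2\right) = 826 \left(-4\right) = -3304$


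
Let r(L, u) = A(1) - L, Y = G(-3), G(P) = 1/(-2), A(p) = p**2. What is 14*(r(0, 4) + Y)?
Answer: 7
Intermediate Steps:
G(P) = -1/2
Y = -1/2 ≈ -0.50000
r(L, u) = 1 - L (r(L, u) = 1**2 - L = 1 - L)
14*(r(0, 4) + Y) = 14*((1 - 1*0) - 1/2) = 14*((1 + 0) - 1/2) = 14*(1 - 1/2) = 14*(1/2) = 7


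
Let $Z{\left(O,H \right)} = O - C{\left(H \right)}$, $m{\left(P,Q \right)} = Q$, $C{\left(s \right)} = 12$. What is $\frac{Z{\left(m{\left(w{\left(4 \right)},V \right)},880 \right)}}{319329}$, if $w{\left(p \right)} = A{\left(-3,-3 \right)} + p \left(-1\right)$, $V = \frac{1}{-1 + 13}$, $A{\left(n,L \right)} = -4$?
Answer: $- \frac{143}{3831948} \approx -3.7318 \cdot 10^{-5}$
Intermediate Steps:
$V = \frac{1}{12} \approx 0.083333$
$w{\left(p \right)} = -4 - p$ ($w{\left(p \right)} = -4 + p \left(-1\right) = -4 - p$)
$Z{\left(O,H \right)} = -12 + O$ ($Z{\left(O,H \right)} = O - 12 = -12 + O$)
$\frac{Z{\left(m{\left(w{\left(4 \right)},V \right)},880 \right)}}{319329} = \frac{-12 + \frac{1}{12}}{319329} = \left(- \frac{143}{12}\right) \frac{1}{319329} = - \frac{143}{3831948}$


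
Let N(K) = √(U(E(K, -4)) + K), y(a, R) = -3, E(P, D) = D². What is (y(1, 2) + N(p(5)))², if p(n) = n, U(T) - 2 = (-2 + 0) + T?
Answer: (3 - √21)² ≈ 2.5045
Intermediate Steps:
U(T) = T (U(T) = 2 + ((-2 + 0) + T) = 2 + (-2 + T) = T)
N(K) = √(16 + K) (N(K) = √((-4)² + K) = √(16 + K))
(y(1, 2) + N(p(5)))² = (-3 + √(16 + 5))² = (-3 + √21)²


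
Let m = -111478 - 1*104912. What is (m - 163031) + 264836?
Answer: -114585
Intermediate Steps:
m = -216390 (m = -111478 - 104912 = -216390)
(m - 163031) + 264836 = (-216390 - 163031) + 264836 = -379421 + 264836 = -114585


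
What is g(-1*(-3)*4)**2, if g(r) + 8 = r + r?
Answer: 256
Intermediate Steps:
g(r) = -8 + 2*r (g(r) = -8 + (r + r) = -8 + 2*r)
g(-1*(-3)*4)**2 = (-8 + 2*(-1*(-3)*4))**2 = (-8 + 2*(3*4))**2 = (-8 + 2*12)**2 = (-8 + 24)**2 = 16**2 = 256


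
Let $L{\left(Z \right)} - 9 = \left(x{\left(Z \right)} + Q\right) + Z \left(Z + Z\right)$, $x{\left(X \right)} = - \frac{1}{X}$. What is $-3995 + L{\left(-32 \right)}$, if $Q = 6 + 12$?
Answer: $- \frac{61439}{32} \approx -1920.0$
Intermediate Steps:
$Q = 18$
$L{\left(Z \right)} = 27 - \frac{1}{Z} + 2 Z^{2}$ ($L{\left(Z \right)} = 9 + \left(\left(- \frac{1}{Z} + 18\right) + Z \left(Z + Z\right)\right) = 9 + \left(\left(18 - \frac{1}{Z}\right) + Z 2 Z\right) = 9 + \left(\left(18 - \frac{1}{Z}\right) + 2 Z^{2}\right) = 9 + \left(18 - \frac{1}{Z} + 2 Z^{2}\right) = 27 - \frac{1}{Z} + 2 Z^{2}$)
$-3995 + L{\left(-32 \right)} = -3995 + \left(27 - \frac{1}{-32} + 2 \left(-32\right)^{2}\right) = -3995 + \left(27 - - \frac{1}{32} + 2 \cdot 1024\right) = -3995 + \left(27 + \frac{1}{32} + 2048\right) = -3995 + \frac{66401}{32} = - \frac{61439}{32}$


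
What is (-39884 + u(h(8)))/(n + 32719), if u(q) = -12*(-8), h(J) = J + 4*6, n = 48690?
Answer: -39788/81409 ≈ -0.48874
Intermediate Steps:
h(J) = 24 + J (h(J) = J + 24 = 24 + J)
u(q) = 96
(-39884 + u(h(8)))/(n + 32719) = (-39884 + 96)/(48690 + 32719) = -39788/81409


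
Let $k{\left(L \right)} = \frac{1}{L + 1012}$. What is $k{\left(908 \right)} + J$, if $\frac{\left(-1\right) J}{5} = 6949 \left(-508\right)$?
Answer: $\frac{33888883201}{1920} \approx 1.765 \cdot 10^{7}$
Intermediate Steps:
$k{\left(L \right)} = \frac{1}{1012 + L}$
$J = 17650460$ ($J = - 5 \cdot 6949 \left(-508\right) = \left(-5\right) \left(-3530092\right) = 17650460$)
$k{\left(908 \right)} + J = \frac{1}{1012 + 908} + 17650460 = \frac{1}{1920} + 17650460 = \frac{33888883201}{1920}$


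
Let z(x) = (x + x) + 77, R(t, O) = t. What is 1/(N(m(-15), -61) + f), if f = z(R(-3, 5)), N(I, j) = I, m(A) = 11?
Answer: 1/82 ≈ 0.012195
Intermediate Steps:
z(x) = 77 + 2*x (z(x) = 2*x + 77 = 77 + 2*x)
f = 71 (f = 77 + 2*(-3) = 77 - 6 = 71)
1/(N(m(-15), -61) + f) = 1/(11 + 71) = 1/82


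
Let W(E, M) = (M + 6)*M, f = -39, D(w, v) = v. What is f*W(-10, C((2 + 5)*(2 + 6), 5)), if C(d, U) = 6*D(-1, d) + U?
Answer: -4614753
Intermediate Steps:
C(d, U) = U + 6*d (C(d, U) = 6*d + U = U + 6*d)
W(E, M) = M*(6 + M) (W(E, M) = (6 + M)*M = M*(6 + M))
f*W(-10, C((2 + 5)*(2 + 6), 5)) = -39*(5 + 6*((2 + 5)*(2 + 6)))*(6 + (5 + 6*((2 + 5)*(2 + 6)))) = -39*(5 + 6*(7*8))*(6 + (5 + 6*(7*8))) = -39*(5 + 6*56)*(6 + (5 + 6*56)) = -39*(5 + 336)*(6 + (5 + 336)) = -13299*(6 + 341) = -13299*347 = -39*118327 = -4614753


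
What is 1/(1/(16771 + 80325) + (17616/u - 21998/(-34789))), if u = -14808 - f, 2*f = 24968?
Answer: -23047225732312/302546995245 ≈ -76.177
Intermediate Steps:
f = 12484 (f = (½)*24968 = 12484)
u = -27292 (u = -14808 - 1*12484 = -14808 - 12484 = -27292)
1/(1/(16771 + 80325) + (17616/u - 21998/(-34789))) = 1/(1/(16771 + 80325) + (17616/(-27292) - 21998/(-34789))) = 1/(1/97096 + (17616*(-1/27292) - 21998*(-1/34789))) = 1/(1/97096 + (-4404/6823 + 21998/34789)) = 1/(1/97096 - 3118402/237365347) = 1/(-302546995245/23047225732312) = -23047225732312/302546995245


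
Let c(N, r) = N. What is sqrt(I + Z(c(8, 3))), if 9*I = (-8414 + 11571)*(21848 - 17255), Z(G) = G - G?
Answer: sqrt(14500101)/3 ≈ 1269.3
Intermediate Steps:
Z(G) = 0
I = 4833367/3 (I = ((-8414 + 11571)*(21848 - 17255))/9 = (3157*4593)/9 = (1/9)*14500101 = 4833367/3 ≈ 1.6111e+6)
sqrt(I + Z(c(8, 3))) = sqrt(4833367/3 + 0) = sqrt(4833367/3) = sqrt(14500101)/3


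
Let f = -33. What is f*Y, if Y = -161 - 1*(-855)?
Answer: -22902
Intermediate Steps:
Y = 694 (Y = -161 + 855 = 694)
f*Y = -33*694 = -22902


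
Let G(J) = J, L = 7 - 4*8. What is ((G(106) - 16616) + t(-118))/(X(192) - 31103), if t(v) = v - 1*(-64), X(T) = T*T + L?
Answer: -4141/1434 ≈ -2.8877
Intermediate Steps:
L = -25 (L = 7 - 32 = -25)
X(T) = -25 + T² (X(T) = T*T - 25 = T² - 25 = -25 + T²)
t(v) = 64 + v (t(v) = v + 64 = 64 + v)
((G(106) - 16616) + t(-118))/(X(192) - 31103) = ((106 - 16616) + (64 - 118))/((-25 + 192²) - 31103) = (-16510 - 54)/((-25 + 36864) - 31103) = -16564/(36839 - 31103) = -16564/5736 = -16564*1/5736 = -4141/1434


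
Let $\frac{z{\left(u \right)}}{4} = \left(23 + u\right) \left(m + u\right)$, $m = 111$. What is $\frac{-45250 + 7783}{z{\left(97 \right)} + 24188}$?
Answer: $- \frac{37467}{124028} \approx -0.30208$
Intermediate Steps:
$z{\left(u \right)} = 4 \left(23 + u\right) \left(111 + u\right)$
$\frac{-45250 + 7783}{z{\left(97 \right)} + 24188} = \frac{-45250 + 7783}{\left(10212 + 4 \cdot 97^{2} + 536 \cdot 97\right) + 24188} = - \frac{37467}{\left(10212 + 4 \cdot 9409 + 51992\right) + 24188} = - \frac{37467}{\left(10212 + 37636 + 51992\right) + 24188} = - \frac{37467}{99840 + 24188} = - \frac{37467}{124028}$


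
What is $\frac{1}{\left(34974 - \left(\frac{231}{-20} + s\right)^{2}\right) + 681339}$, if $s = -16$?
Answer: $\frac{400}{286221599} \approx 1.3975 \cdot 10^{-6}$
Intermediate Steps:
$\frac{1}{\left(34974 - \left(\frac{231}{-20} + s\right)^{2}\right) + 681339} = \frac{1}{\left(34974 - \left(\frac{231}{-20} - 16\right)^{2}\right) + 681339} = \frac{1}{\left(34974 - \left(231 \left(- \frac{1}{20}\right) - 16\right)^{2}\right) + 681339} = \frac{1}{\left(34974 - \left(- \frac{231}{20} - 16\right)^{2}\right) + 681339} = \frac{1}{\left(34974 - \left(- \frac{551}{20}\right)^{2}\right) + 681339} = \frac{1}{\left(34974 - \frac{303601}{400}\right) + 681339} = \frac{1}{\frac{13685999}{400} + 681339} = \frac{1}{\frac{286221599}{400}} = \frac{400}{286221599}$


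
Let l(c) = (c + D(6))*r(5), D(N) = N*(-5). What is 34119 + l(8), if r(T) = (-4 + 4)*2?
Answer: 34119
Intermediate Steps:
r(T) = 0 (r(T) = 0*2 = 0)
D(N) = -5*N
l(c) = 0 (l(c) = (c - 5*6)*0 = (c - 30)*0 = (-30 + c)*0 = 0)
34119 + l(8) = 34119 + 0 = 34119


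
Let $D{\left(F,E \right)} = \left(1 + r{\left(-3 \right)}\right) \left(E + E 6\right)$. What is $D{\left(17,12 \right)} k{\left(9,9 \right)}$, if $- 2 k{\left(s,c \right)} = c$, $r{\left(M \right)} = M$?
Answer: $756$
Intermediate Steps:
$k{\left(s,c \right)} = - \frac{c}{2}$
$D{\left(F,E \right)} = - 14 E$ ($D{\left(F,E \right)} = \left(1 - 3\right) \left(E + E 6\right) = - 2 \left(E + 6 E\right) = - 2 \cdot 7 E = - 14 E$)
$D{\left(17,12 \right)} k{\left(9,9 \right)} = \left(-14\right) 12 \left(\left(- \frac{1}{2}\right) 9\right) = \left(-168\right) \left(- \frac{9}{2}\right) = 756$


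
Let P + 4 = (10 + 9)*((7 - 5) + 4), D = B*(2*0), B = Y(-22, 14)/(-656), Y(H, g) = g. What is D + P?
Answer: 110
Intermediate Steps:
B = -7/328 (B = 14/(-656) = 14*(-1/656) = -7/328 ≈ -0.021341)
D = 0 (D = -7*0/164 = -7/328*0 = 0)
P = 110 (P = -4 + (10 + 9)*((7 - 5) + 4) = -4 + 19*(2 + 4) = -4 + 19*6 = -4 + 114 = 110)
D + P = 0 + 110 = 110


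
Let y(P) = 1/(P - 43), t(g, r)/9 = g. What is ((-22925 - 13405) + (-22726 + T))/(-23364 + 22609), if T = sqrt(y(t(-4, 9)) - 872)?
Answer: 59056/755 - I*sqrt(5442231)/59645 ≈ 78.22 - 0.039112*I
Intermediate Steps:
t(g, r) = 9*g
y(P) = 1/(-43 + P)
T = I*sqrt(5442231)/79 (T = sqrt(1/(-43 + 9*(-4)) - 872) = sqrt(1/(-43 - 36) - 872) = sqrt(1/(-79) - 872) = sqrt(-1/79 - 872) = sqrt(-68889/79) = I*sqrt(5442231)/79 ≈ 29.53*I)
((-22925 - 13405) + (-22726 + T))/(-23364 + 22609) = ((-22925 - 13405) + (-22726 + I*sqrt(5442231)/79))/(-23364 + 22609) = (-36330 + (-22726 + I*sqrt(5442231)/79))/(-755) = (-59056 + I*sqrt(5442231)/79)*(-1/755) = 59056/755 - I*sqrt(5442231)/59645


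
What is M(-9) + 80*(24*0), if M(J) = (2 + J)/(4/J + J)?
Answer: 63/85 ≈ 0.74118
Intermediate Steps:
M(J) = (2 + J)/(J + 4/J)
M(-9) + 80*(24*0) = -9*(2 - 9)/(4 + (-9)²) + 80*(24*0) = -9*(-7)/(4 + 81) + 80*0 = -9*(-7)/85 + 0 = -9*1/85*(-7) + 0 = 63/85 + 0 = 63/85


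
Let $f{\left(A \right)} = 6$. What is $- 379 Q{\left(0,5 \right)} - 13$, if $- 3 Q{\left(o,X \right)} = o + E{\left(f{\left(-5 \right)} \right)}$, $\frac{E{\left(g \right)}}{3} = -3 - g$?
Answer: $-3424$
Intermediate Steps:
$E{\left(g \right)} = -9 - 3 g$ ($E{\left(g \right)} = 3 \left(-3 - g\right) = -9 - 3 g$)
$Q{\left(o,X \right)} = 9 - \frac{o}{3}$ ($Q{\left(o,X \right)} = - \frac{o - 27}{3} = - \frac{-27 + o}{3} = 9 - \frac{o}{3}$)
$- 379 Q{\left(0,5 \right)} - 13 = - 379 \left(9 - 0\right) - 13 = - 379 \left(9 + 0\right) - 13 = \left(-379\right) 9 - 13 = -3411 - 13 = -3424$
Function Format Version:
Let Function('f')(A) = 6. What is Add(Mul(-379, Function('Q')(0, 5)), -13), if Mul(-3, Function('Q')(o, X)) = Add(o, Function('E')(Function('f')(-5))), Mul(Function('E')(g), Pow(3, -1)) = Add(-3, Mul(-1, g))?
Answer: -3424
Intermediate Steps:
Function('E')(g) = Add(-9, Mul(-3, g)) (Function('E')(g) = Mul(3, Add(-3, Mul(-1, g))) = Add(-9, Mul(-3, g)))
Function('Q')(o, X) = Add(9, Mul(Rational(-1, 3), o)) (Function('Q')(o, X) = Mul(Rational(-1, 3), Add(o, Add(-9, Mul(-3, 6)))) = Mul(Rational(-1, 3), Add(o, Add(-9, -18))) = Mul(Rational(-1, 3), Add(o, -27)) = Mul(Rational(-1, 3), Add(-27, o)) = Add(9, Mul(Rational(-1, 3), o)))
Add(Mul(-379, Function('Q')(0, 5)), -13) = Add(Mul(-379, Add(9, Mul(Rational(-1, 3), 0))), -13) = Add(Mul(-379, Add(9, 0)), -13) = Add(Mul(-379, 9), -13) = Add(-3411, -13) = -3424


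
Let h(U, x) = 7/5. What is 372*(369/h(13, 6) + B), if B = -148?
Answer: 300948/7 ≈ 42993.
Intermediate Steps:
h(U, x) = 7/5 (h(U, x) = 7*(⅕) = 7/5)
372*(369/h(13, 6) + B) = 372*(369/(7/5) - 148) = 372*(369*(5/7) - 148) = 372*(1845/7 - 148) = 372*(809/7) = 300948/7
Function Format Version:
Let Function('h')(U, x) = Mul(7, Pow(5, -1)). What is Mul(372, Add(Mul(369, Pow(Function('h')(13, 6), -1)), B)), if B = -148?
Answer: Rational(300948, 7) ≈ 42993.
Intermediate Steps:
Function('h')(U, x) = Rational(7, 5) (Function('h')(U, x) = Mul(7, Rational(1, 5)) = Rational(7, 5))
Mul(372, Add(Mul(369, Pow(Function('h')(13, 6), -1)), B)) = Mul(372, Add(Mul(369, Pow(Rational(7, 5), -1)), -148)) = Mul(372, Add(Mul(369, Rational(5, 7)), -148)) = Mul(372, Add(Rational(1845, 7), -148)) = Mul(372, Rational(809, 7)) = Rational(300948, 7)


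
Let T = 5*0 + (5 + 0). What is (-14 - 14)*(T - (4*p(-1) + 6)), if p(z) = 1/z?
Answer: -84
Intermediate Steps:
T = 5 (T = 0 + 5 = 5)
(-14 - 14)*(T - (4*p(-1) + 6)) = (-14 - 14)*(5 - (4/(-1) + 6)) = -28*(5 - (4*(-1) + 6)) = -28*(5 - (-4 + 6)) = -28*(5 - 1*2) = -28*(5 - 2) = -28*3 = -84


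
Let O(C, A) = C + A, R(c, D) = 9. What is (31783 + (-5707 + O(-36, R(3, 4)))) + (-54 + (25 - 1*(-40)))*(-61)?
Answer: 25378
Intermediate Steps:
O(C, A) = A + C
(31783 + (-5707 + O(-36, R(3, 4)))) + (-54 + (25 - 1*(-40)))*(-61) = (31783 + (-5707 + (9 - 36))) + (-54 + (25 - 1*(-40)))*(-61) = (31783 + (-5707 - 27)) + (-54 + (25 + 40))*(-61) = (31783 - 5734) + (-54 + 65)*(-61) = 26049 + 11*(-61) = 26049 - 671 = 25378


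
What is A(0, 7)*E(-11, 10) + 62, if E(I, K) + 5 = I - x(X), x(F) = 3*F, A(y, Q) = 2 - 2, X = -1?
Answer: 62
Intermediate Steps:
A(y, Q) = 0
E(I, K) = -2 + I (E(I, K) = -5 + (I - 3*(-1)) = -5 + (I - 1*(-3)) = -5 + (I + 3) = -5 + (3 + I) = -2 + I)
A(0, 7)*E(-11, 10) + 62 = 0*(-2 - 11) + 62 = 0*(-13) + 62 = 0 + 62 = 62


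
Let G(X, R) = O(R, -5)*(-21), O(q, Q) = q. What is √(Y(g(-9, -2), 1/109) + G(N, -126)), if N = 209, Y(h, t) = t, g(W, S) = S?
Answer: √31437235/109 ≈ 51.439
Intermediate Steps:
G(X, R) = -21*R (G(X, R) = R*(-21) = -21*R)
√(Y(g(-9, -2), 1/109) + G(N, -126)) = √(1/109 - 21*(-126)) = √(1/109 + 2646) = √(288415/109) = √31437235/109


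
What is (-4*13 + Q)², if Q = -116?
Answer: 28224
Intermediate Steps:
(-4*13 + Q)² = (-4*13 - 116)² = (-52 - 116)² = (-168)² = 28224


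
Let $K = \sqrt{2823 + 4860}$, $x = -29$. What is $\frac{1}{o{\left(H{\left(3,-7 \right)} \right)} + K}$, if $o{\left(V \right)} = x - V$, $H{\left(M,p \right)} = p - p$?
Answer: $\frac{29}{6842} + \frac{\sqrt{7683}}{6842} \approx 0.017049$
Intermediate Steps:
$H{\left(M,p \right)} = 0$
$o{\left(V \right)} = -29 - V$
$K = \sqrt{7683} \approx 87.653$
$\frac{1}{o{\left(H{\left(3,-7 \right)} \right)} + K} = \frac{1}{\left(-29 - 0\right) + \sqrt{7683}} = \frac{1}{\left(-29 + 0\right) + \sqrt{7683}} = \frac{1}{-29 + \sqrt{7683}}$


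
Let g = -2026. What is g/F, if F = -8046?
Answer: 1013/4023 ≈ 0.25180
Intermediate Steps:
g/F = -2026/(-8046) = -2026*(-1/8046) = 1013/4023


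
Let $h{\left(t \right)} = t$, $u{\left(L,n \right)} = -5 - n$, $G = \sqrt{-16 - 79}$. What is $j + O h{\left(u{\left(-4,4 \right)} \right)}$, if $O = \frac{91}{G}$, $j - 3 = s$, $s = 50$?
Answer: $53 + \frac{819 i \sqrt{95}}{95} \approx 53.0 + 84.028 i$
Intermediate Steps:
$G = i \sqrt{95}$ ($G = \sqrt{-95} = i \sqrt{95} \approx 9.7468 i$)
$j = 53$ ($j = 3 + 50 = 53$)
$O = - \frac{91 i \sqrt{95}}{95}$ ($O = \frac{91}{i \sqrt{95}} = 91 \left(- \frac{i \sqrt{95}}{95}\right) = - \frac{91 i \sqrt{95}}{95} \approx - 9.3364 i$)
$j + O h{\left(u{\left(-4,4 \right)} \right)} = 53 + - \frac{91 i \sqrt{95}}{95} \left(-5 - 4\right) = 53 + - \frac{91 i \sqrt{95}}{95} \left(-9\right) = 53 + \frac{819 i \sqrt{95}}{95}$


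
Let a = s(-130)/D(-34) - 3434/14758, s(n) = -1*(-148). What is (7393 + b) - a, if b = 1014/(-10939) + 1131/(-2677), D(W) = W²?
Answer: 461655417470336122/62448404442293 ≈ 7392.6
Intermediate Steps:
s(n) = 148
b = -15086487/29283703 (b = 1014*(-1/10939) + 1131*(-1/2677) = -1014/10939 - 1131/2677 = -15086487/29283703 ≈ -0.51518)
a = -223190/2132531 (a = 148/((-34)²) - 3434/14758 = 148/1156 - 3434*1/14758 = 148*(1/1156) - 1717/7379 = 37/289 - 1717/7379 = -223190/2132531 ≈ -0.10466)
(7393 + b) - a = (7393 - 15086487/29283703) - 1*(-223190/2132531) = 216479329792/29283703 + 223190/2132531 = 461655417470336122/62448404442293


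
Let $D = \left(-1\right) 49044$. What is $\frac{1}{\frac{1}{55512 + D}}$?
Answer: $6468$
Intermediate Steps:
$D = -49044$
$\frac{1}{\frac{1}{55512 + D}} = \frac{1}{\frac{1}{55512 - 49044}} = \frac{1}{\frac{1}{6468}} = 6468$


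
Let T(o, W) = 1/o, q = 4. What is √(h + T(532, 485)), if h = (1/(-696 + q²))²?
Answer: √15392489/90440 ≈ 0.043380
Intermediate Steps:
h = 1/462400 (h = (1/(-696 + 4²))² = (1/(-696 + 16))² = (1/(-680))² = (-1/680)² = 1/462400 ≈ 2.1626e-6)
√(h + T(532, 485)) = √(1/462400 + 1/532) = √(115733/61499200) = √15392489/90440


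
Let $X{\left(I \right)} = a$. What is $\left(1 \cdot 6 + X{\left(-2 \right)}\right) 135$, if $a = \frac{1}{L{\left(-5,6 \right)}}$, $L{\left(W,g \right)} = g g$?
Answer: $\frac{3255}{4} \approx 813.75$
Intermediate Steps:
$L{\left(W,g \right)} = g^{2}$
$a = \frac{1}{36}$ ($a = \frac{1}{6^{2}} = \frac{1}{36} \approx 0.027778$)
$X{\left(I \right)} = \frac{1}{36}$
$\left(1 \cdot 6 + X{\left(-2 \right)}\right) 135 = \left(1 \cdot 6 + \frac{1}{36}\right) 135 = \left(6 + \frac{1}{36}\right) 135 = \frac{217}{36} \cdot 135 = \frac{3255}{4}$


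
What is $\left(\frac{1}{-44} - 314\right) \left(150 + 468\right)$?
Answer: $- \frac{4269453}{22} \approx -1.9407 \cdot 10^{5}$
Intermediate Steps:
$\left(\frac{1}{-44} - 314\right) \left(150 + 468\right) = \left(- \frac{1}{44} - 314\right) 618 = \left(- \frac{13817}{44}\right) 618 = - \frac{4269453}{22}$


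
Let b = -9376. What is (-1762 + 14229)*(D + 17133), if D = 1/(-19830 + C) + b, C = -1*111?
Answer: 1928424682912/19941 ≈ 9.6707e+7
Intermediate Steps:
C = -111
D = -186966817/19941 (D = 1/(-19830 - 111) - 9376 = 1/(-19941) - 9376 = -1/19941 - 9376 = -186966817/19941 ≈ -9376.0)
(-1762 + 14229)*(D + 17133) = (-1762 + 14229)*(-186966817/19941 + 17133) = 12467*(154682336/19941) = 1928424682912/19941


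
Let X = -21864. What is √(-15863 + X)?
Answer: I*√37727 ≈ 194.23*I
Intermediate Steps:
√(-15863 + X) = √(-15863 - 21864) = √(-37727) = I*√37727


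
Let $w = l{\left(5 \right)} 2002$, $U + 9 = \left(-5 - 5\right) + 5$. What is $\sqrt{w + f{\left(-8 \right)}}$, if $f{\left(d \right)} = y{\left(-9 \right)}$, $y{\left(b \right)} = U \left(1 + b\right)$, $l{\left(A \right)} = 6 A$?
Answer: $14 \sqrt{307} \approx 245.3$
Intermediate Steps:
$U = -14$ ($U = -9 + \left(\left(-5 - 5\right) + 5\right) = -9 + \left(-10 + 5\right) = -9 - 5 = -14$)
$y{\left(b \right)} = -14 - 14 b$ ($y{\left(b \right)} = - 14 \left(1 + b\right) = -14 - 14 b$)
$w = 60060$ ($w = 6 \cdot 5 \cdot 2002 = 30 \cdot 2002 = 60060$)
$f{\left(d \right)} = 112$ ($f{\left(d \right)} = -14 - -126 = -14 + 126 = 112$)
$\sqrt{w + f{\left(-8 \right)}} = \sqrt{60060 + 112} = \sqrt{60172} = 14 \sqrt{307}$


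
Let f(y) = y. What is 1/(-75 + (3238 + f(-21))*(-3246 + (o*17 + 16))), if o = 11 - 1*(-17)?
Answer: -1/8859693 ≈ -1.1287e-7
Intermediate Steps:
o = 28 (o = 11 + 17 = 28)
1/(-75 + (3238 + f(-21))*(-3246 + (o*17 + 16))) = 1/(-75 + (3238 - 21)*(-3246 + (28*17 + 16))) = 1/(-75 + 3217*(-3246 + (476 + 16))) = 1/(-75 + 3217*(-3246 + 492)) = 1/(-75 + 3217*(-2754)) = 1/(-75 - 8859618) = 1/(-8859693) = -1/8859693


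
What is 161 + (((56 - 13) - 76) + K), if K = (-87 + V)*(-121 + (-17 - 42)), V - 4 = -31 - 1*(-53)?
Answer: 11108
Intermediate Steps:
V = 26 (V = 4 + (-31 - 1*(-53)) = 4 + (-31 + 53) = 4 + 22 = 26)
K = 10980 (K = (-87 + 26)*(-121 + (-17 - 42)) = -61*(-121 - 59) = -61*(-180) = 10980)
161 + (((56 - 13) - 76) + K) = 161 + (((56 - 13) - 76) + 10980) = 161 + ((43 - 76) + 10980) = 161 + (-33 + 10980) = 161 + 10947 = 11108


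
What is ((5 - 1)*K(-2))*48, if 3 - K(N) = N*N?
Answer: -192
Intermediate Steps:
K(N) = 3 - N² (K(N) = 3 - N*N = 3 - N²)
((5 - 1)*K(-2))*48 = ((5 - 1)*(3 - 1*(-2)²))*48 = (4*(3 - 1*4))*48 = (4*(3 - 4))*48 = (4*(-1))*48 = -4*48 = -192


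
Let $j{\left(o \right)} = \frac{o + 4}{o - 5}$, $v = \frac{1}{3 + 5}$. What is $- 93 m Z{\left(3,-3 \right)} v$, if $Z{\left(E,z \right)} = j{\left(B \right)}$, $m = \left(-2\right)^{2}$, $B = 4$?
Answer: $372$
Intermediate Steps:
$v = \frac{1}{8} \approx 0.125$
$j{\left(o \right)} = \frac{4 + o}{-5 + o}$
$m = 4$
$Z{\left(E,z \right)} = -8$ ($Z{\left(E,z \right)} = \frac{4 + 4}{-5 + 4} = \frac{1}{-1} \cdot 8 = \left(-1\right) 8 = -8$)
$- 93 m Z{\left(3,-3 \right)} v = - 93 \cdot 4 \left(-8\right) \frac{1}{8} = - 93 \left(\left(-32\right) \frac{1}{8}\right) = \left(-93\right) \left(-4\right) = 372$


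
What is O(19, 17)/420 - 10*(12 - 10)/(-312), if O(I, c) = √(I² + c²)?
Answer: 5/78 + √26/84 ≈ 0.12481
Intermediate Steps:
O(19, 17)/420 - 10*(12 - 10)/(-312) = √(19² + 17²)/420 - 10*(12 - 10)/(-312) = √(361 + 289)*(1/420) - 10*2*(-1/312) = √650*(1/420) - 20*(-1/312) = (5*√26)*(1/420) + 5/78 = √26/84 + 5/78 = 5/78 + √26/84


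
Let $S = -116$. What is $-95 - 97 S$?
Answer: $11157$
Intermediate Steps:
$-95 - 97 S = -95 - -11252 = -95 + 11252 = 11157$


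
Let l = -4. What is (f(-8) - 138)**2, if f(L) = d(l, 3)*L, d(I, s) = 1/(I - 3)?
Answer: 917764/49 ≈ 18730.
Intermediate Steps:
d(I, s) = 1/(-3 + I)
f(L) = -L/7 (f(L) = L/(-3 - 4) = L/(-7) = -L/7)
(f(-8) - 138)**2 = (-1/7*(-8) - 138)**2 = (8/7 - 138)**2 = (-958/7)**2 = 917764/49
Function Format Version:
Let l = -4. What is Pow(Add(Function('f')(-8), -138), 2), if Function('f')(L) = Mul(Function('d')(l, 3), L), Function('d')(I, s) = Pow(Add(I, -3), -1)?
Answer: Rational(917764, 49) ≈ 18730.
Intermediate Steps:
Function('d')(I, s) = Pow(Add(-3, I), -1)
Function('f')(L) = Mul(Rational(-1, 7), L) (Function('f')(L) = Mul(Pow(Add(-3, -4), -1), L) = Mul(Pow(-7, -1), L) = Mul(Rational(-1, 7), L))
Pow(Add(Function('f')(-8), -138), 2) = Pow(Add(Mul(Rational(-1, 7), -8), -138), 2) = Pow(Add(Rational(8, 7), -138), 2) = Pow(Rational(-958, 7), 2) = Rational(917764, 49)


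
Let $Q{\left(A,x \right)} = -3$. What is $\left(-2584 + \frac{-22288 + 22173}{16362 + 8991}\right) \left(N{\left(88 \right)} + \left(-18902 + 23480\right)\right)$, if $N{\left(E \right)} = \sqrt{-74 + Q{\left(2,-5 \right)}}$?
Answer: $- \frac{99971719442}{8451} - \frac{65512267 i \sqrt{77}}{25353} \approx -1.183 \cdot 10^{7} - 22675.0 i$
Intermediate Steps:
$N{\left(E \right)} = i \sqrt{77}$ ($N{\left(E \right)} = \sqrt{-74 - 3} = \sqrt{-77} = i \sqrt{77}$)
$\left(-2584 + \frac{-22288 + 22173}{16362 + 8991}\right) \left(N{\left(88 \right)} + \left(-18902 + 23480\right)\right) = \left(-2584 + \frac{-22288 + 22173}{16362 + 8991}\right) \left(i \sqrt{77} + \left(-18902 + 23480\right)\right) = \left(-2584 - \frac{115}{25353}\right) \left(i \sqrt{77} + 4578\right) = \left(-2584 - \frac{115}{25353}\right) \left(4578 + i \sqrt{77}\right) = - \frac{65512267 \left(4578 + i \sqrt{77}\right)}{25353} = - \frac{99971719442}{8451} - \frac{65512267 i \sqrt{77}}{25353}$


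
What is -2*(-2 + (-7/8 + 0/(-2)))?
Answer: 23/4 ≈ 5.7500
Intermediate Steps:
-2*(-2 + (-7/8 + 0/(-2))) = -2*(-2 + (-7*⅛ + 0*(-½))) = -2*(-2 + (-7/8 + 0)) = -2*(-2 - 7/8) = -2*(-23/8) = 23/4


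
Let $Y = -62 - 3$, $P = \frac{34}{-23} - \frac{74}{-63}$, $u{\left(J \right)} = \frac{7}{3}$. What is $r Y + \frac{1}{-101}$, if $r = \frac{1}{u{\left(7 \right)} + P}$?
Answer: $- \frac{9515626}{297041} \approx -32.035$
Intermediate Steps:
$u{\left(J \right)} = \frac{7}{3}$ ($u{\left(J \right)} = 7 \cdot \frac{1}{3} = \frac{7}{3}$)
$P = - \frac{440}{1449}$ ($P = 34 \left(- \frac{1}{23}\right) - - \frac{74}{63} = - \frac{34}{23} + \frac{74}{63} = - \frac{440}{1449} \approx -0.30366$)
$Y = -65$ ($Y = -62 - 3 = -65$)
$r = \frac{1449}{2941}$ ($r = \frac{1}{\frac{7}{3} - \frac{440}{1449}} = \frac{1}{\frac{2941}{1449}} = \frac{1449}{2941} \approx 0.49269$)
$r Y + \frac{1}{-101} = \frac{1449}{2941} \left(-65\right) + \frac{1}{-101} = - \frac{94185}{2941} - \frac{1}{101} = - \frac{9515626}{297041}$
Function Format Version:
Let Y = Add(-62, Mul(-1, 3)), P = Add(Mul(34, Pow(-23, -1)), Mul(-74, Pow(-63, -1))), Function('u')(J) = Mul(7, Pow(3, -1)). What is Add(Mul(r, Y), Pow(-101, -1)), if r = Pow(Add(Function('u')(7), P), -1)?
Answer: Rational(-9515626, 297041) ≈ -32.035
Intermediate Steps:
Function('u')(J) = Rational(7, 3) (Function('u')(J) = Mul(7, Rational(1, 3)) = Rational(7, 3))
P = Rational(-440, 1449) (P = Add(Mul(34, Rational(-1, 23)), Mul(-74, Rational(-1, 63))) = Add(Rational(-34, 23), Rational(74, 63)) = Rational(-440, 1449) ≈ -0.30366)
Y = -65 (Y = Add(-62, -3) = -65)
r = Rational(1449, 2941) (r = Pow(Add(Rational(7, 3), Rational(-440, 1449)), -1) = Pow(Rational(2941, 1449), -1) = Rational(1449, 2941) ≈ 0.49269)
Add(Mul(r, Y), Pow(-101, -1)) = Add(Mul(Rational(1449, 2941), -65), Pow(-101, -1)) = Add(Rational(-94185, 2941), Rational(-1, 101)) = Rational(-9515626, 297041)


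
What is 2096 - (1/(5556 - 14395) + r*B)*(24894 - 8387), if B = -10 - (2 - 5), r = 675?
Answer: 689421430476/8839 ≈ 7.7998e+7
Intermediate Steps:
B = -7 (B = -10 - 1*(-3) = -10 + 3 = -7)
2096 - (1/(5556 - 14395) + r*B)*(24894 - 8387) = 2096 - (1/(5556 - 14395) + 675*(-7))*(24894 - 8387) = 2096 - (1/(-8839) - 4725)*16507 = 2096 - (-1/8839 - 4725)*16507 = 2096 - (-41764276)*16507/8839 = 2096 - 1*(-689402903932/8839) = 2096 + 689402903932/8839 = 689421430476/8839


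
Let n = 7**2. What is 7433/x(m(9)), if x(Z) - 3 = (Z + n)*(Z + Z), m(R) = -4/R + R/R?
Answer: 602073/4703 ≈ 128.02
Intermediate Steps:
m(R) = 1 - 4/R (m(R) = -4/R + 1 = 1 - 4/R)
n = 49
x(Z) = 3 + 2*Z*(49 + Z) (x(Z) = 3 + (Z + 49)*(Z + Z) = 3 + (49 + Z)*(2*Z) = 3 + 2*Z*(49 + Z))
7433/x(m(9)) = 7433/(3 + 2*((-4 + 9)/9)**2 + 98*((-4 + 9)/9)) = 7433/(3 + 2*((1/9)*5)**2 + 98*((1/9)*5)) = 7433/(3 + 2*(5/9)**2 + 98*(5/9)) = 7433/(3 + 2*(25/81) + 490/9) = 7433/(3 + 50/81 + 490/9) = 7433/(4703/81) = 7433*(81/4703) = 602073/4703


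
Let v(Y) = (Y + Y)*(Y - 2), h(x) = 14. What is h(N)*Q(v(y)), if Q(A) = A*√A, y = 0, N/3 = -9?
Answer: 0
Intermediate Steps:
N = -27 (N = 3*(-9) = -27)
v(Y) = 2*Y*(-2 + Y) (v(Y) = (2*Y)*(-2 + Y) = 2*Y*(-2 + Y))
Q(A) = A^(3/2)
h(N)*Q(v(y)) = 14*(2*0*(-2 + 0))^(3/2) = 14*(2*0*(-2))^(3/2) = 14*0^(3/2) = 14*0 = 0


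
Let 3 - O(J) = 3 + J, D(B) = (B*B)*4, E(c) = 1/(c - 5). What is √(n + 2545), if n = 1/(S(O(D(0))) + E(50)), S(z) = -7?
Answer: 17*√868210/314 ≈ 50.447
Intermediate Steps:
E(c) = 1/(-5 + c)
D(B) = 4*B² (D(B) = B²*4 = 4*B²)
O(J) = -J (O(J) = 3 - (3 + J) = 3 + (-3 - J) = -J)
n = -45/314 (n = 1/(-7 + 1/(-5 + 50)) = 1/(-7 + 1/45) = 1/(-314/45) = -45/314 ≈ -0.14331)
√(n + 2545) = √(-45/314 + 2545) = √(799085/314) = 17*√868210/314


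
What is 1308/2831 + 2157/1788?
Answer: 18893/11324 ≈ 1.6684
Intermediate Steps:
1308/2831 + 2157/1788 = 1308*(1/2831) + 2157*(1/1788) = 1308/2831 + 719/596 = 18893/11324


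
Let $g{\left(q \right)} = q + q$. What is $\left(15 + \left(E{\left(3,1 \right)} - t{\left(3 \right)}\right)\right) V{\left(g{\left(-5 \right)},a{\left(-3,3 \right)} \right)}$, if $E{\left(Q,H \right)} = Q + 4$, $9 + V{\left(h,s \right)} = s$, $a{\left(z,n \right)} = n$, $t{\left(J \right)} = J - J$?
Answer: $-132$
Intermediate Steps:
$t{\left(J \right)} = 0$
$g{\left(q \right)} = 2 q$
$V{\left(h,s \right)} = -9 + s$
$E{\left(Q,H \right)} = 4 + Q$
$\left(15 + \left(E{\left(3,1 \right)} - t{\left(3 \right)}\right)\right) V{\left(g{\left(-5 \right)},a{\left(-3,3 \right)} \right)} = \left(15 + \left(\left(4 + 3\right) - 0\right)\right) \left(-9 + 3\right) = \left(15 + \left(7 + 0\right)\right) \left(-6\right) = \left(15 + 7\right) \left(-6\right) = 22 \left(-6\right) = -132$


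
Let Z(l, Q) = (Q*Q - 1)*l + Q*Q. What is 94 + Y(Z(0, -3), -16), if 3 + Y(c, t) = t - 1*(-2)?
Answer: 77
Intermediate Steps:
Z(l, Q) = Q**2 + l*(-1 + Q**2) (Z(l, Q) = (Q**2 - 1)*l + Q**2 = (-1 + Q**2)*l + Q**2 = l*(-1 + Q**2) + Q**2 = Q**2 + l*(-1 + Q**2))
Y(c, t) = -1 + t (Y(c, t) = -3 + (t - 1*(-2)) = -3 + (t + 2) = -3 + (2 + t) = -1 + t)
94 + Y(Z(0, -3), -16) = 94 + (-1 - 16) = 94 - 17 = 77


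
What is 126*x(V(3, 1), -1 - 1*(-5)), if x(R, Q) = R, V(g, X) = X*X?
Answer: 126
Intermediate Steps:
V(g, X) = X**2
126*x(V(3, 1), -1 - 1*(-5)) = 126*1**2 = 126*1 = 126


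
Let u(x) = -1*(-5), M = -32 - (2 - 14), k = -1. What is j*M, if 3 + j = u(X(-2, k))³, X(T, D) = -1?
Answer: -2440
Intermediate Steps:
M = -20 (M = -32 - 1*(-12) = -32 + 12 = -20)
u(x) = 5
j = 122 (j = -3 + 5³ = -3 + 125 = 122)
j*M = 122*(-20) = -2440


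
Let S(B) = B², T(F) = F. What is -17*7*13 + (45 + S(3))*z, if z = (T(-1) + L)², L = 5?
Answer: -683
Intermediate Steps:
z = 16 (z = (-1 + 5)² = 4² = 16)
-17*7*13 + (45 + S(3))*z = -17*7*13 + (45 + 3²)*16 = -119*13 + (45 + 9)*16 = -1547 + 54*16 = -1547 + 864 = -683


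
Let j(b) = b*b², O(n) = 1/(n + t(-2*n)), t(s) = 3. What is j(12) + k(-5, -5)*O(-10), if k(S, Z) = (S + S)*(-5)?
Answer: 12046/7 ≈ 1720.9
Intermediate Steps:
O(n) = 1/(3 + n) (O(n) = 1/(n + 3) = 1/(3 + n))
j(b) = b³
k(S, Z) = -10*S (k(S, Z) = (2*S)*(-5) = -10*S)
j(12) + k(-5, -5)*O(-10) = 12³ + (-10*(-5))/(3 - 10) = 1728 + 50/(-7) = 1728 + 50*(-⅐) = 1728 - 50/7 = 12046/7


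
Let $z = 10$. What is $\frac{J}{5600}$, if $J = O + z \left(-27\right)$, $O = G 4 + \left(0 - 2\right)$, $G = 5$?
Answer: $- \frac{9}{200} \approx -0.045$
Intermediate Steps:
$O = 18$ ($O = 5 \cdot 4 + \left(0 - 2\right) = 20 - 2 = 18$)
$J = -252$ ($J = 18 + 10 \left(-27\right) = 18 - 270 = -252$)
$\frac{J}{5600} = - \frac{252}{5600} = \left(-252\right) \frac{1}{5600} = - \frac{9}{200}$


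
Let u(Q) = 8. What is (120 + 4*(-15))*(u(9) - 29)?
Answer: -1260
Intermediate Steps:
(120 + 4*(-15))*(u(9) - 29) = (120 + 4*(-15))*(8 - 29) = (120 - 60)*(-21) = 60*(-21) = -1260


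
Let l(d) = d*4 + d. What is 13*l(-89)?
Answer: -5785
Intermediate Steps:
l(d) = 5*d (l(d) = 4*d + d = 5*d)
13*l(-89) = 13*(5*(-89)) = 13*(-445) = -5785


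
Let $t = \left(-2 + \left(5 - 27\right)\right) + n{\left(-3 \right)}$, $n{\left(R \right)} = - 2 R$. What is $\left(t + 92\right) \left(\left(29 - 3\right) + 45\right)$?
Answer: $5254$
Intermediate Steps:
$t = -18$ ($t = \left(-2 + \left(5 - 27\right)\right) - -6 = \left(-2 + \left(5 - 27\right)\right) + 6 = \left(-2 - 22\right) + 6 = -24 + 6 = -18$)
$\left(t + 92\right) \left(\left(29 - 3\right) + 45\right) = \left(-18 + 92\right) \left(\left(29 - 3\right) + 45\right) = 74 \left(26 + 45\right) = 74 \cdot 71 = 5254$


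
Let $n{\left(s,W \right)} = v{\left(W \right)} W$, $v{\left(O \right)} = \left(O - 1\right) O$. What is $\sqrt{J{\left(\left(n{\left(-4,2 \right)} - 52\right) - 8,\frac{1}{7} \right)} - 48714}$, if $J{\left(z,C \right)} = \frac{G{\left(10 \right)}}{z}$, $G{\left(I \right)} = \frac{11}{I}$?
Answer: $\frac{i \sqrt{954794785}}{140} \approx 220.71 i$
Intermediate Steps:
$v{\left(O \right)} = O \left(-1 + O\right)$ ($v{\left(O \right)} = \left(-1 + O\right) O = O \left(-1 + O\right)$)
$n{\left(s,W \right)} = W^{2} \left(-1 + W\right)$ ($n{\left(s,W \right)} = W \left(-1 + W\right) W = W^{2} \left(-1 + W\right)$)
$J{\left(z,C \right)} = \frac{11}{10 z}$ ($J{\left(z,C \right)} = \frac{11 \cdot \frac{1}{10}}{z} = \frac{11}{10 z}$)
$\sqrt{J{\left(\left(n{\left(-4,2 \right)} - 52\right) - 8,\frac{1}{7} \right)} - 48714} = \sqrt{\frac{11}{10 \left(\left(2^{2} \left(-1 + 2\right) - 52\right) - 8\right)} - 48714} = \sqrt{\frac{11}{10 \left(\left(4 \cdot 1 - 52\right) - 8\right)} - 48714} = \sqrt{\frac{11}{10 \left(\left(4 - 52\right) - 8\right)} - 48714} = \sqrt{\frac{11}{10 \left(-48 - 8\right)} - 48714} = \sqrt{\frac{11}{10 \left(-56\right)} - 48714} = \sqrt{\frac{11}{10} \left(- \frac{1}{56}\right) - 48714} = \sqrt{- \frac{11}{560} - 48714} = \sqrt{- \frac{27279851}{560}} = \frac{i \sqrt{954794785}}{140}$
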